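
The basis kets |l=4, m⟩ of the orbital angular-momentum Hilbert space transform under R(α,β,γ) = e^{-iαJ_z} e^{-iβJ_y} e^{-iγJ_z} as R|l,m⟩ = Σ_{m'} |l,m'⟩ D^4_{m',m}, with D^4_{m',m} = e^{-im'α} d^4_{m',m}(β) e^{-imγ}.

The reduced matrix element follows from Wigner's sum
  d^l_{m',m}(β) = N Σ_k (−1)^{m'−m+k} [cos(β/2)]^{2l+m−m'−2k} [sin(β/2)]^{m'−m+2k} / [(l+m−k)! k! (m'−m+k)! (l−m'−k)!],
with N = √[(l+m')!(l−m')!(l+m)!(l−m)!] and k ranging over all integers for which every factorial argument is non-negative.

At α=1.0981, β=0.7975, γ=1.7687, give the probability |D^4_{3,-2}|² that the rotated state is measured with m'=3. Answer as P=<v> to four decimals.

P=0.0053

First d^4_{3,-2}(β=0.7975), then the phase factors e^{-i(3)α} and e^{-i(-2)γ}:
With c≡cos(β/2)=0.921547 and s≡sin(β/2)=0.388267, N=[5040·1·2·720]^{1/2}=2693.993318
Admissible k: 0..1 (factorial args all ≥0)
  k=0: (−1)^5·2693.9933/(240)·0.9215^3·0.3883^5 = -0.077516
  k=1: (−1)^6·2693.9933/(720)·0.9215^1·0.3883^7 = +0.004587
d^4_{3,-2}(0.7975) = -0.077516 +0.004587 = -0.072929
|D^4_{3,-2}|² = |d^4_{3,-2}(β)|² = (-0.072929)² = 0.005319 (the z-rotation phases have unit modulus)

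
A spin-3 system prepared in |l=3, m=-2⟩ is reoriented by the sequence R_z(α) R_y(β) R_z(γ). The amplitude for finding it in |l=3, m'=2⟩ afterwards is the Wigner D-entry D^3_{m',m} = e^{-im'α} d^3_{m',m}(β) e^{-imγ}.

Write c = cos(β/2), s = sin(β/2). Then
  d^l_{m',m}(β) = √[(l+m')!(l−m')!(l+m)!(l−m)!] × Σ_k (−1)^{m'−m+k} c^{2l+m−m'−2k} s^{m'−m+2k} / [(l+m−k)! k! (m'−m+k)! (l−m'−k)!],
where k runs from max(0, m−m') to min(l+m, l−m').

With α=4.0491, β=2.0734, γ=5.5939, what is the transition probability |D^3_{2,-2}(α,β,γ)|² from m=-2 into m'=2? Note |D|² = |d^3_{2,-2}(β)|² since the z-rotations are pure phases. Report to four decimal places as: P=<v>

P=0.0928

First d^3_{2,-2}(β=2.0734), then the phase factors e^{-i(2)α} and e^{-i(-2)γ}:
Half-angle: c=0.509063, s=0.860729. N=√(120·1·1·120)=120.000000
k: max(0,(-2)−(2))=0 … min(3+(-2),3−(2))=1
  k=0: (−1)^4·120.0000/(24)·0.5091^2·0.8607^4 = +0.711180
  k=1: (−1)^5·120.0000/(120)·0.5091^0·0.8607^6 = -0.406629
d^3_{2,-2}(2.0734) = +0.711180 -0.406629 = +0.304551
|D^3_{2,-2}|² = |d^3_{2,-2}(β)|² = (+0.304551)² = 0.092751 (the z-rotation phases have unit modulus)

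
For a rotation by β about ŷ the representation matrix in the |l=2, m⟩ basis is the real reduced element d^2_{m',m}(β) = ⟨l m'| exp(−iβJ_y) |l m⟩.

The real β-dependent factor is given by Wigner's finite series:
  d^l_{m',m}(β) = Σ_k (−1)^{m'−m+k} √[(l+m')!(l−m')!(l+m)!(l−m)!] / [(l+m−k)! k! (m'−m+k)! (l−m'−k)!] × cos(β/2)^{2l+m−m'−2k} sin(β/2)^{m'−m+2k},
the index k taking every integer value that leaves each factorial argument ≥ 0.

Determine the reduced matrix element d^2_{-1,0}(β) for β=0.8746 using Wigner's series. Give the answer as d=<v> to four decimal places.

d=0.6027

d^2_{-1,0}(β=0.8746) via Wigner's sum:
With c≡cos(β/2)=0.905898 and s≡sin(β/2)=0.423495, N=[1·6·2·2]^{1/2}=4.898979
k∈{1,2} keeps every argument non-negative
  k=1: (−1)^0·4.8990/(2)·0.9059^3·0.4235^1 = +0.771192
  k=2: (−1)^1·4.8990/(2)·0.9059^1·0.4235^3 = -0.168539
d^2_{-1,0}(0.8746) = +0.771192 -0.168539 = +0.602653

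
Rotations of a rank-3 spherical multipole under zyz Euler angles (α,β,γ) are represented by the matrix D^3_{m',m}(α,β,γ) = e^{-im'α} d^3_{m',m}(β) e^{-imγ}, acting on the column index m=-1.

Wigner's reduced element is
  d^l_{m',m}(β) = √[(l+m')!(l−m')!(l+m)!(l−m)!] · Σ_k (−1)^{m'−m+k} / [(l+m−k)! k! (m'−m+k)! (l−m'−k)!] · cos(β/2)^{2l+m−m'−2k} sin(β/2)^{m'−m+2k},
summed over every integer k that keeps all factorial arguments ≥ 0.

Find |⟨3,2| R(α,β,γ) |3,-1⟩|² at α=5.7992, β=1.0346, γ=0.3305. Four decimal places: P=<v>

P=0.1772

Split into d^3_{2,-1}(β=1.0346) × two z-phases.
c=cos(1.0346/2)=0.869158, s=sin(1.0346/2)=0.494535; N=√[120·1·2·24]=75.894664
Admissible k: 0..1 (factorial args all ≥0)
  k=0: (−1)^3·75.8947/(12)·0.8692^3·0.4945^3 = -0.502247
  k=1: (−1)^4·75.8947/(24)·0.8692^1·0.4945^5 = +0.081299
d^3_{2,-1}(1.0346) = -0.502247 +0.081299 = -0.420948
|D^3_{2,-1}|² = |d^3_{2,-1}(β)|² = (-0.420948)² = 0.177197 (the z-rotation phases have unit modulus)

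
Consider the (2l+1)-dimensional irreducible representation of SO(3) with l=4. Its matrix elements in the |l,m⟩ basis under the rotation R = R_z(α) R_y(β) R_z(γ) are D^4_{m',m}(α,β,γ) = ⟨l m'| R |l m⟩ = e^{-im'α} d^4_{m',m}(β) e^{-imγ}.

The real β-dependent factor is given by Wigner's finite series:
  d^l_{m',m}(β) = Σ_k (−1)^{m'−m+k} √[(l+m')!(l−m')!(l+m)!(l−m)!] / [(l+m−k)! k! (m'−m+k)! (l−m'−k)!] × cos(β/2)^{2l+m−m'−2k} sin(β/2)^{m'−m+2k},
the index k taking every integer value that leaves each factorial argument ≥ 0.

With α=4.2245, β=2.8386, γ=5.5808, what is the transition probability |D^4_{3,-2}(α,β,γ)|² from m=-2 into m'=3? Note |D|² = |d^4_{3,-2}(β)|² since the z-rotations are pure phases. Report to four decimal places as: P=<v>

First d^4_{3,-2}(β=2.8386), then the phase factors e^{-i(3)α} and e^{-i(-2)γ}:
Half-angle: c=0.150917, s=0.988546. N=√(5040·1·2·720)=2693.993318
k: max(0,(-2)−(3))=0 … min(4+(-2),4−(3))=1
  k=0: (−1)^5·2693.9933/(240)·0.1509^3·0.9885^5 = -0.036424
  k=1: (−1)^6·2693.9933/(720)·0.1509^1·0.9885^7 = +0.520934
d^4_{3,-2}(2.8386) = -0.036424 +0.520934 = +0.484510
|D^4_{3,-2}|² = |d^4_{3,-2}(β)|² = (+0.484510)² = 0.234750 (the z-rotation phases have unit modulus)

P=0.2348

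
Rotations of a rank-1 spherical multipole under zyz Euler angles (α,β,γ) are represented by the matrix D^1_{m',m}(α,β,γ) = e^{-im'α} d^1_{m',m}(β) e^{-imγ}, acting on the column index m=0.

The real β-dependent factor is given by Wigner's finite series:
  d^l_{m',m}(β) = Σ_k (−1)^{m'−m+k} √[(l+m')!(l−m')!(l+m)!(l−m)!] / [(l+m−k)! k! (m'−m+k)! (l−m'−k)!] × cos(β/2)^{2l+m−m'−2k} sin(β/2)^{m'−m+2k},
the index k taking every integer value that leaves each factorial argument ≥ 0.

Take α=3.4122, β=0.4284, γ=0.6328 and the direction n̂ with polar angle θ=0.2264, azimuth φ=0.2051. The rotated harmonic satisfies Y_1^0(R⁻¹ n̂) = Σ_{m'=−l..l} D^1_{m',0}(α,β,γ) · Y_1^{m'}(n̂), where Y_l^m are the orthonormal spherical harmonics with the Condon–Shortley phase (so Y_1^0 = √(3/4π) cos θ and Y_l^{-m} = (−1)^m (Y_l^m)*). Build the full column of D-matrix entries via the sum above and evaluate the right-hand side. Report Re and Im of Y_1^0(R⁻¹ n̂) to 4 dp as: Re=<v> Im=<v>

Re=0.3876 Im=0.0000

Need the full column D^1_{m',0} for m'=−1..1 at α=3.4122, β=0.4284, γ=0.6328.
cos(β/2)=0.977147, sin(β/2)=0.212566
d^1_{-1,0}: single k=1 term ⇒ +0.293743;  D = -0.283054-0.078523i
d^1_{0,0}: k∈[0..1] ⇒ +0.954816 -0.045184 = +0.909632;  D = +0.909632+0.000000i
d^1_{1,0}: single k=0 term ⇒ -0.293743;  D = +0.283054-0.078523i
Y_1^{m'}(θ=0.2264,φ=0.2051) and Σ D·Y over m':
  (-0.2831-0.0785i)·(+0.0759-0.0158i)  (+0.9096+0.0000i)·(+0.4761+0.0000i)  (+0.2831-0.0785i)·(-0.0759-0.0158i)
Y_1^0(R⁻¹ n̂) = +0.387642+0.000000i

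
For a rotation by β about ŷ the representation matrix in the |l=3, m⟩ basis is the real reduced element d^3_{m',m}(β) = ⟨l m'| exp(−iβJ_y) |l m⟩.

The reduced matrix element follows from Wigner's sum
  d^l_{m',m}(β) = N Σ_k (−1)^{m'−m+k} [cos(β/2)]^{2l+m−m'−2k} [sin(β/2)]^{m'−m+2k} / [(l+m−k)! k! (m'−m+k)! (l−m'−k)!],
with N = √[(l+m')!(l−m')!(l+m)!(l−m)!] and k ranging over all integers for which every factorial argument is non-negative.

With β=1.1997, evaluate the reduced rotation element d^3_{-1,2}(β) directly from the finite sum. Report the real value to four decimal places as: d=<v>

d^3_{-1,2}(β=1.1997) via Wigner's sum:
With c≡cos(β/2)=0.825420 and s≡sin(β/2)=0.564519, N=[2·24·120·1]^{1/2}=75.894664
k: max(0,(2)−(-1))=3 … min(3+(2),3−(-1))=4
  k=3: (−1)^0·75.8947/(12)·0.8254^3·0.5645^3 = +0.639868
  k=4: (−1)^1·75.8947/(24)·0.8254^1·0.5645^5 = -0.149647
d^3_{-1,2}(1.1997) = +0.639868 -0.149647 = +0.490221

d=0.4902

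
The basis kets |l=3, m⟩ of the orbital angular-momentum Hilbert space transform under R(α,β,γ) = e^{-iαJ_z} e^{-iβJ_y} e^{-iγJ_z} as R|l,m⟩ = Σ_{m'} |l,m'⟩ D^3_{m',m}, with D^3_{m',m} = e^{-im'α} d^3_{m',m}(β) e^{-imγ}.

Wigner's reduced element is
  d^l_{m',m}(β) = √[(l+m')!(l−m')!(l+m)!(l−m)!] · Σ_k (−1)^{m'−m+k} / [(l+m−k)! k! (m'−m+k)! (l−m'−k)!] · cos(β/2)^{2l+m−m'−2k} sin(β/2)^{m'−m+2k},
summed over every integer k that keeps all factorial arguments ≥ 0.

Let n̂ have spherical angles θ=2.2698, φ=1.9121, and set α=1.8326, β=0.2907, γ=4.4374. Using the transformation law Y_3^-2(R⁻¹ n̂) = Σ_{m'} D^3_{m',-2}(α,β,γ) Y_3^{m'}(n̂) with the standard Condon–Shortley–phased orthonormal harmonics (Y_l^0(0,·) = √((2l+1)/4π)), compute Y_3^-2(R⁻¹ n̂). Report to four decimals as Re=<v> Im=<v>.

Re=0.2655 Im=-0.2159

Need the full column D^3_{m',-2} for m'=−3..3 at α=1.8326, β=0.2907, γ=4.4374.
cos(β/2)=0.989455, sin(β/2)=0.144839
d^3_{-3,-2}: single k=1 term ⇒ +0.336466;  D = -0.078485+0.327184i
d^3_{-2,-2}: k∈[0..1] ⇒ +0.938376 -0.100537 = +0.837840;  D = +0.837548-0.022092i
d^3_{-1,-2}: k∈[0..1] ⇒ -0.434376 +0.018615 = -0.415760;  D = +0.118160+0.398616i
d^3_{0,-2}: k∈[0..1] ⇒ +0.110132 -0.002360 = +0.107772;  D = -0.091880+0.056329i
d^3_{1,-2}: k∈[0..1] ⇒ -0.018615 +0.000199 = -0.018416;  D = -0.013361-0.012674i
d^3_{2,-2}: k∈[0..1] ⇒ +0.002154 -0.000009 = +0.002145;  D = +0.001023-0.001885i
d^3_{3,-2}: single k=0 term ⇒ -0.000154;  D = +0.000150+0.000036i
Y_3^{m'}(θ=2.2698,φ=1.9121) and Σ D·Y over m':
  (-0.0785+0.3272i)·(+0.1598+0.0973i)  (+0.8375-0.0221i)·(+0.2990-0.2431i)  (+0.1182+0.3986i)·(-0.0886-0.2495i)  (-0.0919+0.0563i)·(+0.2233+0.0000i)  (-0.0134-0.0127i)·(+0.0886-0.2495i)  (+0.0010-0.0019i)·(+0.2990+0.2431i)  (+0.0002+0.0000i)·(-0.1598+0.0973i)
Y_3^-2(R⁻¹ n̂) = +0.265514-0.215851i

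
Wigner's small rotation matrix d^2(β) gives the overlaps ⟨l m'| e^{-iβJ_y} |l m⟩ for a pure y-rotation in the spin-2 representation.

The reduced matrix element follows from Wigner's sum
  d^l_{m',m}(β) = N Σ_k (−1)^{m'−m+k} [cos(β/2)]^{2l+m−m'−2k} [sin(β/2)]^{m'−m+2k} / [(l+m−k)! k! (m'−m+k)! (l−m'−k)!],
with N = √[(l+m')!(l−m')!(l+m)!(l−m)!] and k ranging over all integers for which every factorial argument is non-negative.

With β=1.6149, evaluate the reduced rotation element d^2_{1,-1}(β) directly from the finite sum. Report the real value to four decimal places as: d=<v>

d=0.4760

d^2_{1,-1}(β=1.6149) via Wigner's sum:
With c≡cos(β/2)=0.691343 and s≡sin(β/2)=0.722527, N=[6·1·1·6]^{1/2}=6.000000
Admissible k: 0..1 (factorial args all ≥0)
  k=0: (−1)^2·6.0000/(2)·0.6913^2·0.7225^2 = +0.748542
  k=1: (−1)^3·6.0000/(6)·0.6913^0·0.7225^4 = -0.272531
d^2_{1,-1}(1.6149) = +0.748542 -0.272531 = +0.476011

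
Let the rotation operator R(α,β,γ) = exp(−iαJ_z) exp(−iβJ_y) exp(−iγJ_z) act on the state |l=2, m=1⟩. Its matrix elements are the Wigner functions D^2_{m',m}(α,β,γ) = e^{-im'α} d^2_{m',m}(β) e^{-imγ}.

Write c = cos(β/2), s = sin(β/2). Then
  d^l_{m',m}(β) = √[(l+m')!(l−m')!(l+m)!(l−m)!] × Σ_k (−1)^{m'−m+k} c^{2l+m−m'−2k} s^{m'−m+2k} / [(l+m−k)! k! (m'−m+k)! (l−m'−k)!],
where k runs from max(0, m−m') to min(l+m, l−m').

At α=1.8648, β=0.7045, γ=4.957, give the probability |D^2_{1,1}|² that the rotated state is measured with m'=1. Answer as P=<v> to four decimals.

D^2_{1,1}(1.8648,0.7045,4.957) = e^{-i·1·1.8648}·d^2_{1,1}(0.7045)·e^{-i·1·4.957}. Compute d first:
Half-angle: c=0.938599, s=0.345011. N=√(6·1·6·1)=6.000000
k: max(0,(1)−(1))=0 … min(2+(1),2−(1))=1
  k=0: (−1)^0·6.0000/(6)·0.9386^4·0.3450^0 = +0.776104
  k=1: (−1)^1·6.0000/(2)·0.9386^2·0.3450^2 = -0.314591
d^2_{1,1}(0.7045) = +0.776104 -0.314591 = +0.461513
|D^2_{1,1}|² = |d^2_{1,1}(β)|² = (+0.461513)² = 0.212995 (the z-rotation phases have unit modulus)

P=0.2130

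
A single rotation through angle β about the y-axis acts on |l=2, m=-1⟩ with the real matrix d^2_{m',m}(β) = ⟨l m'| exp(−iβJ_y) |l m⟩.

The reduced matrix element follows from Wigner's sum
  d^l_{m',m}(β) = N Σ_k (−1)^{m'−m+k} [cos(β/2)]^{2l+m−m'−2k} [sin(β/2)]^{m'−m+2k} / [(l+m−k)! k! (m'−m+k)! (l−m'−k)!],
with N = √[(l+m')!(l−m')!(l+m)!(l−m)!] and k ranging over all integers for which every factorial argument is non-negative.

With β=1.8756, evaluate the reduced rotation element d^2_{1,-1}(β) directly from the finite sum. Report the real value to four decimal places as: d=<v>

d=0.2599

d^2_{1,-1}(β=1.8756) via Wigner's sum:
c=cos(1.8756/2)=0.591563, s=sin(1.8756/2)=0.806259; N=√[6·1·1·6]=6.000000
The bounds max(0,m−m')=0 and min(l+m,l−m')=1 give 2 terms
  k=0: (−1)^2·6.0000/(2)·0.5916^2·0.8063^2 = +0.682452
  k=1: (−1)^3·6.0000/(6)·0.5916^0·0.8063^4 = -0.422569
d^2_{1,-1}(1.8756) = +0.682452 -0.422569 = +0.259883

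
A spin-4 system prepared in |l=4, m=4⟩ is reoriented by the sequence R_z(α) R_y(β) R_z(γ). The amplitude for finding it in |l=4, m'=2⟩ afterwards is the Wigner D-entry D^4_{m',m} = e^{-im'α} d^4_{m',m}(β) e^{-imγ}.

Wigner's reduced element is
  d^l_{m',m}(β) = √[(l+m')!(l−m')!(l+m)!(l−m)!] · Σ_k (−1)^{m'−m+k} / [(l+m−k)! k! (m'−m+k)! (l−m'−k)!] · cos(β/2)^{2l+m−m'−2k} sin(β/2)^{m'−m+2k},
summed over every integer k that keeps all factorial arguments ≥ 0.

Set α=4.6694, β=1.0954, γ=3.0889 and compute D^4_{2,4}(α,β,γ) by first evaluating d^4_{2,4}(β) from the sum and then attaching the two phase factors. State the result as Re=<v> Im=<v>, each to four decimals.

First d^4_{2,4}(β=1.0954), then the phase factors e^{-i(2)α} and e^{-i(4)γ}:
With c≡cos(β/2)=0.853724 and s≡sin(β/2)=0.520725, N=[720·2·40320·1]^{1/2}=7619.763776
Admissible k: 2..2 (factorial args all ≥0)
  k=2: (−1)^0·7619.7638/(1440)·0.8537^6·0.5207^2 = +0.555523
d^4_{2,4}(1.0954) = +0.555523
D = (-0.996306-0.085872i)·(+0.555523)·(+0.977870+0.209214i) = -0.531243-0.162442i

Re=-0.5312 Im=-0.1624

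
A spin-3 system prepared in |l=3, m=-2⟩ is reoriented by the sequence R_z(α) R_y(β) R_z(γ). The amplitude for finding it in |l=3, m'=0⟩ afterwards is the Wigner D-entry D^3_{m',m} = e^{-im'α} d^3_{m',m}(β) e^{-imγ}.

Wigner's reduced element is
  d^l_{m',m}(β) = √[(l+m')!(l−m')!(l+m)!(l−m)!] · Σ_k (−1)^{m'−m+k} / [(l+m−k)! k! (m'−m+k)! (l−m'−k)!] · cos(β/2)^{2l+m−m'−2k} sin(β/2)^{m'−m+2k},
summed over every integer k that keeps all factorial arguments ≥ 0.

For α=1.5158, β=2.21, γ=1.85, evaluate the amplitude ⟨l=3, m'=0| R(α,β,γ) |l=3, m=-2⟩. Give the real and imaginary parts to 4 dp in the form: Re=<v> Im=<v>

Re=0.4462 Im=0.2788

D^3_{0,-2}(1.5158,2.21,1.85) = e^{-i·0·1.5158}·d^3_{0,-2}(2.21)·e^{-i·-2·1.85}. Compute d first:
Half-angle: c=0.449134, s=0.893464. N=√(6·6·1·120)=65.726707
k∈{0,1} keeps every argument non-negative
  k=0: (−1)^2·65.7267/(12)·0.4491^4·0.8935^2 = +0.177918
  k=1: (−1)^3·65.7267/(12)·0.4491^2·0.8935^4 = -0.704080
d^3_{0,-2}(2.21) = +0.177918 -0.704080 = -0.526162
D = (+1.000000+0.000000i)·(-0.526162)·(-0.848100-0.529836i) = +0.446238+0.278779i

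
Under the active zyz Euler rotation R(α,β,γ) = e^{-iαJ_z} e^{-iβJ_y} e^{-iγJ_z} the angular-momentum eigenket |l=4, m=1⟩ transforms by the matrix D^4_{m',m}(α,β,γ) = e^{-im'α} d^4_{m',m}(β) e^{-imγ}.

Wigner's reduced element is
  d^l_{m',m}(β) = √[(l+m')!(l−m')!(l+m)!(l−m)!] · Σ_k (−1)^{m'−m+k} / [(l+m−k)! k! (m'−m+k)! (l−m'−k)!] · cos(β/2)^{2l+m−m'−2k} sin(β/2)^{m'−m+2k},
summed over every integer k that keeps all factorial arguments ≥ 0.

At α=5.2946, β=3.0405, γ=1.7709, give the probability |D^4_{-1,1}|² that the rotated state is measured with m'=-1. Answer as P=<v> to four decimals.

P=0.9063

Split into d^4_{-1,1}(β=3.0405) × two z-phases.
Half-angle: c=0.050525, s=0.998723. N=√(6·120·120·6)=720.000000
The bounds max(0,m−m')=2 and min(l+m,l−m')=5 give 4 terms
  k=2: (−1)^0·720.0000/(72)·0.0505^6·0.9987^2 = +0.000000
  k=3: (−1)^1·720.0000/(24)·0.0505^4·0.9987^4 = -0.000195
  k=4: (−1)^2·720.0000/(48)·0.0505^2·0.9987^6 = +0.037999
  k=5: (−1)^3·720.0000/(720)·0.0505^0·0.9987^8 = -0.989828
d^4_{-1,1}(3.0405) = +0.000000 -0.000195 +0.037999 -0.989828 = -0.952024
|D^4_{-1,1}|² = |d^4_{-1,1}(β)|² = (-0.952024)² = 0.906349 (the z-rotation phases have unit modulus)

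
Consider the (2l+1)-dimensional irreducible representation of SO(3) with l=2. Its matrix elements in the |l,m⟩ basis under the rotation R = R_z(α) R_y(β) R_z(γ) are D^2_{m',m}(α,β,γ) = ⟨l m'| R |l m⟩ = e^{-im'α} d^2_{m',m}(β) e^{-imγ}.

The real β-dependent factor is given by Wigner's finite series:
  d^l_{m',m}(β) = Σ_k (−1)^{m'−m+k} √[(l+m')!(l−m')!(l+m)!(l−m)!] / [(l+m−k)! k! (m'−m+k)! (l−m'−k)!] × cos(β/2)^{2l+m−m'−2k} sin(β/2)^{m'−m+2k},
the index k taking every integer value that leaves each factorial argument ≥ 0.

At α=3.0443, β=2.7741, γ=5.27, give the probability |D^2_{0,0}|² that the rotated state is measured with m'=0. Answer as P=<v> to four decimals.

First d^2_{0,0}(β=2.7741), then the phase factors e^{-i(0)α} and e^{-i(0)γ}:
With c≡cos(β/2)=0.182714 and s≡sin(β/2)=0.983166, N=[2·2·2·2]^{1/2}=4.000000
The bounds max(0,m−m')=0 and min(l+m,l−m')=2 give 3 terms
  k=0: (−1)^0·4.0000/(4)·0.1827^4·0.9832^0 = +0.001115
  k=1: (−1)^1·4.0000/(1)·0.1827^2·0.9832^2 = -0.129080
  k=2: (−1)^2·4.0000/(4)·0.1827^0·0.9832^4 = +0.934346
d^2_{0,0}(2.7741) = +0.001115 -0.129080 +0.934346 = +0.806380
|D^2_{0,0}|² = |d^2_{0,0}(β)|² = (+0.806380)² = 0.650249 (the z-rotation phases have unit modulus)

P=0.6502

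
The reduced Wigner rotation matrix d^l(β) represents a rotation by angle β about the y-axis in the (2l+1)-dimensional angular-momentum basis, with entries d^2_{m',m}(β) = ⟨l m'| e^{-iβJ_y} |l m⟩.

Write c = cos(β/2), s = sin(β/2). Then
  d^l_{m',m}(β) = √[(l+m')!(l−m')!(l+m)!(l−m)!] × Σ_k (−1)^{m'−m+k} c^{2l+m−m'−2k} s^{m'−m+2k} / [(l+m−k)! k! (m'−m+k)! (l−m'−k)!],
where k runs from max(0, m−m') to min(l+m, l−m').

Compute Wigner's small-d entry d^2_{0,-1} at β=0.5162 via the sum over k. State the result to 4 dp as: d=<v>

d^2_{0,-1}(β=0.5162) via Wigner's sum:
c=cos(0.5162/2)=0.966877, s=sin(0.5162/2)=0.255244; N=√[2·2·1·6]=4.898979
k∈{0,1} keeps every argument non-negative
  k=0: (−1)^1·4.8990/(2)·0.9669^3·0.2552^1 = -0.565125
  k=1: (−1)^2·4.8990/(2)·0.9669^1·0.2552^3 = +0.039383
d^2_{0,-1}(0.5162) = -0.565125 +0.039383 = -0.525741

d=-0.5257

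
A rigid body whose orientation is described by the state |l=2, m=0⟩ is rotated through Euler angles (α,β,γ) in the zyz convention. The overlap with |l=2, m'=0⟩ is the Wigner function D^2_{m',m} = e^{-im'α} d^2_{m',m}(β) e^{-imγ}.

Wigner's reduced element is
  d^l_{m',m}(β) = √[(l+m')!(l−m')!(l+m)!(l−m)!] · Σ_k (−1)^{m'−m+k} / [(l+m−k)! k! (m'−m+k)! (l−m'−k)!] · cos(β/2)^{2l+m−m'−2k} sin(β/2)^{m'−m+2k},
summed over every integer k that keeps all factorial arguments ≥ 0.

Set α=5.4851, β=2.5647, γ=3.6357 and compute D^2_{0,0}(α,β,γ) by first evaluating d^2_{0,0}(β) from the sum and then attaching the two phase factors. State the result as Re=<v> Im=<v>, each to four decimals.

First d^2_{0,0}(β=2.5647), then the phase factors e^{-i(0)α} and e^{-i(0)γ}:
Half-angle: c=0.284463, s=0.958687. N=√(2·2·2·2)=4.000000
Admissible k: 0..2 (factorial args all ≥0)
  k=0: (−1)^0·4.0000/(4)·0.2845^4·0.9587^0 = +0.006548
  k=1: (−1)^1·4.0000/(1)·0.2845^2·0.9587^2 = -0.297485
  k=2: (−1)^2·4.0000/(4)·0.2845^0·0.9587^4 = +0.844709
d^2_{0,0}(2.5647) = +0.006548 -0.297485 +0.844709 = +0.553772
Phases: e^{-i·(0)·5.4851}=+1.000000+0.000000i, e^{-i·(0)·3.6357}=+1.000000+0.000000i ⇒ D=+0.553772+0.000000i

Re=0.5538 Im=0.0000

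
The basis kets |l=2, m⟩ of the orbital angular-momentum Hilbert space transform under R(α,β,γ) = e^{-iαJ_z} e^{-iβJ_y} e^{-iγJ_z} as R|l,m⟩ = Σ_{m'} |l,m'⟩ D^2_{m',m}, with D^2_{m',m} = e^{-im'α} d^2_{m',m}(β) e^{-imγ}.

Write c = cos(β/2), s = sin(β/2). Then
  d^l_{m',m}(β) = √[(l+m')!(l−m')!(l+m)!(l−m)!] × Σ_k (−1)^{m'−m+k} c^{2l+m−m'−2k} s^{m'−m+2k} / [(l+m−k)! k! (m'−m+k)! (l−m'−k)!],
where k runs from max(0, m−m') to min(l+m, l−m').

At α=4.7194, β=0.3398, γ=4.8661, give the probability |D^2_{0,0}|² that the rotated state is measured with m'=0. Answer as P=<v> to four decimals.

P=0.6945

D^2_{0,0}(4.7194,0.3398,4.8661) = e^{-i·0·4.7194}·d^2_{0,0}(0.3398)·e^{-i·0·4.8661}. Compute d first:
Half-angle: c=0.985602, s=0.169084. N=√(2·2·2·2)=4.000000
Admissible k: 0..2 (factorial args all ≥0)
  k=0: (−1)^0·4.0000/(4)·0.9856^4·0.1691^0 = +0.943639
  k=1: (−1)^1·4.0000/(1)·0.9856^2·0.1691^2 = -0.111088
  k=2: (−1)^2·4.0000/(4)·0.9856^0·0.1691^4 = +0.000817
d^2_{0,0}(0.3398) = +0.943639 -0.111088 +0.000817 = +0.833368
|D^2_{0,0}|² = |d^2_{0,0}(β)|² = (+0.833368)² = 0.694502 (the z-rotation phases have unit modulus)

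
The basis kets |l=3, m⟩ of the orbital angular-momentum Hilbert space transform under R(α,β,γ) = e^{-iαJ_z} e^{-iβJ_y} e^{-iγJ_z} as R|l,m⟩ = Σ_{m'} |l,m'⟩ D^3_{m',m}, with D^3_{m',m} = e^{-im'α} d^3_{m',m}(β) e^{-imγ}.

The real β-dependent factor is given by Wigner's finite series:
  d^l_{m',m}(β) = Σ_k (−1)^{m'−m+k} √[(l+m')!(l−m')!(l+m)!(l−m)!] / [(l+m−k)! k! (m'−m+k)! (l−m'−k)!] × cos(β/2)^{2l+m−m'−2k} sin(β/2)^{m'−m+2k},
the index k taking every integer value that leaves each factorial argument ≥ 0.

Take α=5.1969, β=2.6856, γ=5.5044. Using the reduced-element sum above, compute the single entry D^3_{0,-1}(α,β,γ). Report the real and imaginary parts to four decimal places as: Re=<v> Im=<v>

Re=-0.4113 Im=0.4059

Split into d^3_{0,-1}(β=2.6856) × two z-phases.
With c≡cos(β/2)=0.226026 and s≡sin(β/2)=0.974121, N=[6·6·2·24]^{1/2}=41.569219
Admissible k: 0..2 (factorial args all ≥0)
  k=0: (−1)^1·41.5692/(12)·0.2260^5·0.9741^1 = -0.001991
  k=1: (−1)^2·41.5692/(4)·0.2260^3·0.9741^3 = +0.110924
  k=2: (−1)^3·41.5692/(12)·0.2260^1·0.9741^5 = -0.686775
d^3_{0,-1}(2.6856) = -0.001991 +0.110924 -0.686775 = -0.577841
Phases: e^{-i·(0)·5.1969}=+1.000000+0.000000i, e^{-i·(-1)·5.5044}=+0.711767-0.702415i ⇒ D=-0.411288+0.405884i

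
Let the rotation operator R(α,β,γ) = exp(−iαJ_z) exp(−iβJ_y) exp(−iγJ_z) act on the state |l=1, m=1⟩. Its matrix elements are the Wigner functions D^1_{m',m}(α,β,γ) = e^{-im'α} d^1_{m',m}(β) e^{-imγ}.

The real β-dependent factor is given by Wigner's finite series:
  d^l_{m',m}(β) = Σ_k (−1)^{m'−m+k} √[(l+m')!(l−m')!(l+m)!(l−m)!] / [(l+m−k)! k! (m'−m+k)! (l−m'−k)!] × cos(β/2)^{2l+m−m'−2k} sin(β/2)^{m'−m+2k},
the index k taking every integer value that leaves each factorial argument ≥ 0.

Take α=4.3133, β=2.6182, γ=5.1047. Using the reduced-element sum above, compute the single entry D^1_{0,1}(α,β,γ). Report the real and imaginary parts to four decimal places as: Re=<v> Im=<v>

Re=0.1351 Im=0.3266

D^1_{0,1}(4.3133,2.6182,5.1047) = e^{-i·0·4.3133}·d^1_{0,1}(2.6182)·e^{-i·1·5.1047}. Compute d first:
c=cos(2.6182/2)=0.258719, s=sin(2.6182/2)=0.965952; N=√[1·1·2·1]=1.414214
Admissible k: 1..1 (factorial args all ≥0)
  k=1: (−1)^0·1.4142/(1)·0.2587^1·0.9660^1 = +0.353427
d^1_{0,1}(2.6182) = +0.353427
Attach z-rotation phases: D = e^{-i(0)(4.3133)}·(+0.353427)·e^{-i(1)(5.1047)} = +0.135124+0.326577i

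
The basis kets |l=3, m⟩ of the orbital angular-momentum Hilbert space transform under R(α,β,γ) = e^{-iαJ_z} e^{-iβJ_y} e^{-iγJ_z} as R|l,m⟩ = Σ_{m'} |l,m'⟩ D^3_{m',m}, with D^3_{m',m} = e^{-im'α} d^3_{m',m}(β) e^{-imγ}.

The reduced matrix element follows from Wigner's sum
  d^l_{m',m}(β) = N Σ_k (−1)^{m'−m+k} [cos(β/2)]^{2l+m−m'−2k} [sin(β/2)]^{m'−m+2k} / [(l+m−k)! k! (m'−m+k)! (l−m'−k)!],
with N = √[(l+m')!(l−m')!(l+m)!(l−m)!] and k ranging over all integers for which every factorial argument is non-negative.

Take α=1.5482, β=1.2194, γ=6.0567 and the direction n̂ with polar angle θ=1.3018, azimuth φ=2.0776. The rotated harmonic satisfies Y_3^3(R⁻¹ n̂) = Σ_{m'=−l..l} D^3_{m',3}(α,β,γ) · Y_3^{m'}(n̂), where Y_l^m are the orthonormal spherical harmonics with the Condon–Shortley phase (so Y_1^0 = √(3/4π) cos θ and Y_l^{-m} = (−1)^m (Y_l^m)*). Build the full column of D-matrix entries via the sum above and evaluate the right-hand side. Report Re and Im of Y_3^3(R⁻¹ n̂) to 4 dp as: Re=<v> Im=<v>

Need the full column D^3_{m',3} for m'=−3..3 at α=1.5482, β=1.2194, γ=6.0567.
cos(β/2)=0.819820, sin(β/2)=0.572622
d^3_{-3,3}: single k=6 term ⇒ +0.035254;  D = +0.020244-0.028862i
d^3_{-2,3}: single k=5 term ⇒ +0.123632;  D = -0.099587-0.073263i
d^3_{-1,3}: single k=4 term ⇒ +0.279868;  D = -0.170897+0.221631i
d^3_{0,3}: single k=3 term ⇒ +0.462672;  D = +0.359919+0.290729i
d^3_{1,3}: single k=2 term ⇒ +0.573660;  D = +0.370462-0.438000i
d^3_{2,3}: single k=1 term ⇒ +0.519440;  D = -0.388922-0.344322i
d^3_{3,3}: single k=0 term ⇒ +0.303606;  D = -0.206337+0.222715i
Y_3^{m'}(θ=1.3018,φ=2.0776) and Σ D·Y over m':
  (+0.0202-0.0289i)·(+0.3733+0.0188i)  (-0.0996-0.0733i)·(-0.1335+0.2142i)  (-0.1709+0.2216i)·(+0.0978+0.1762i)  (+0.3599+0.2907i)·(-0.2625+0.0000i)  (+0.3705-0.4380i)·(-0.0978+0.1762i)  (-0.3889-0.3443i)·(-0.1335-0.2142i)  (-0.2063+0.2227i)·(-0.3733+0.0188i)
Y_3^3(R⁻¹ n̂) = -0.021237+0.043672i

Re=-0.0212 Im=0.0437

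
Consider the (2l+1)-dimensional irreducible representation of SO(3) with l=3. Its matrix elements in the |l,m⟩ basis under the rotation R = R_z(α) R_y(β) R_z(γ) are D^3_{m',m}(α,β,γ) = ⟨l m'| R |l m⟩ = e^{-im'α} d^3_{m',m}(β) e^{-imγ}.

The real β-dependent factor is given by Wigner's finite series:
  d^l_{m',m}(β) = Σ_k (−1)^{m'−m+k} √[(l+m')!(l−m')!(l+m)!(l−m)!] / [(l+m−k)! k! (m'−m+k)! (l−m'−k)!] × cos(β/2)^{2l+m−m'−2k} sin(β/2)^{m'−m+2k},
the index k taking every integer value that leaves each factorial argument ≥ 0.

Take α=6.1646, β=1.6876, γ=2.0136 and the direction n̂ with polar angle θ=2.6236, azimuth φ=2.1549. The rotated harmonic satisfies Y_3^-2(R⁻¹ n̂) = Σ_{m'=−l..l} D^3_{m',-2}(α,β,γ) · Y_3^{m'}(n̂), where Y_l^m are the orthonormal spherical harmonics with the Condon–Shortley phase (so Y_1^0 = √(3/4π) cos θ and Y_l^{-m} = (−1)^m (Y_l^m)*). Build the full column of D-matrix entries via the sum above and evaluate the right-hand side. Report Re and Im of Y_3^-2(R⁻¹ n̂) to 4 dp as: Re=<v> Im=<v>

Need the full column D^3_{m',-2} for m'=−3..3 at α=6.1646, β=1.6876, γ=2.0136.
cos(β/2)=0.664628, sin(β/2)=0.747174
d^3_{-3,-2}: single k=1 term ⇒ +0.237351;  D = -0.204806-0.119959i
d^3_{-2,-2}: k∈[0..1] ⇒ +0.086193 -0.544665 = -0.458471;  D = +0.365415+0.276890i
d^3_{-1,-2}: k∈[0..1] ⇒ -0.306419 +0.774519 = +0.468100;  D = -0.337023-0.324858i
d^3_{0,-2}: k∈[0..1] ⇒ +0.596650 -0.754059 = -0.157409;  D = +0.099612+0.121882i
d^3_{1,-2}: k∈[0..1] ⇒ -0.774519 +0.489427 = -0.285092;  D = +0.153029+0.240540i
d^3_{2,-2}: k∈[0..1] ⇒ +0.688359 -0.173993 = +0.514366;  D = -0.222813-0.463602i
d^3_{3,-2}: single k=0 term ⇒ -0.379109;  D = +0.122644+0.358722i
Y_3^{m'}(θ=2.6236,φ=2.1549) and Σ D·Y over m':
  (-0.2048-0.1200i)·(+0.0498-0.0091i)  (+0.3654+0.2769i)·(+0.0853-0.2003i)  (-0.3370-0.3249i)·(-0.2448-0.3703i)  (+0.0996+0.1219i)·(-0.2510+0.0000i)  (+0.1530+0.2405i)·(+0.2448-0.3703i)  (-0.2228-0.4636i)·(+0.0853+0.2003i)  (+0.1226+0.3587i)·(-0.0498-0.0091i)
Y_3^-2(R⁻¹ n̂) = +0.210075+0.019127i

Re=0.2101 Im=0.0191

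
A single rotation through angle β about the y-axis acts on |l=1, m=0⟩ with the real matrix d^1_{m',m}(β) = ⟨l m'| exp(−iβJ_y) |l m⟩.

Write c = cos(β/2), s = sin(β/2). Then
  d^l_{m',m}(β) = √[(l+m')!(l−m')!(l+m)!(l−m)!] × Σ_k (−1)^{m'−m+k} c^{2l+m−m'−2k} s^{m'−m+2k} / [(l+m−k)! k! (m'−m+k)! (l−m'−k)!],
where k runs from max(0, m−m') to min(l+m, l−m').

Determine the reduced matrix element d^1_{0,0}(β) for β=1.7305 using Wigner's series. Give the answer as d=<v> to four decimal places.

d=-0.1590

d^1_{0,0}(β=1.7305) via Wigner's sum:
c=cos(1.7305/2)=0.648450, s=sin(1.7305/2)=0.761257; N=√[1·1·1·1]=1.000000
k: max(0,(0)−(0))=0 … min(1+(0),1−(0))=1
  k=0: (−1)^0·1.0000/(1)·0.6484^2·0.7613^0 = +0.420487
  k=1: (−1)^1·1.0000/(1)·0.6484^0·0.7613^2 = -0.579513
d^1_{0,0}(1.7305) = +0.420487 -0.579513 = -0.159026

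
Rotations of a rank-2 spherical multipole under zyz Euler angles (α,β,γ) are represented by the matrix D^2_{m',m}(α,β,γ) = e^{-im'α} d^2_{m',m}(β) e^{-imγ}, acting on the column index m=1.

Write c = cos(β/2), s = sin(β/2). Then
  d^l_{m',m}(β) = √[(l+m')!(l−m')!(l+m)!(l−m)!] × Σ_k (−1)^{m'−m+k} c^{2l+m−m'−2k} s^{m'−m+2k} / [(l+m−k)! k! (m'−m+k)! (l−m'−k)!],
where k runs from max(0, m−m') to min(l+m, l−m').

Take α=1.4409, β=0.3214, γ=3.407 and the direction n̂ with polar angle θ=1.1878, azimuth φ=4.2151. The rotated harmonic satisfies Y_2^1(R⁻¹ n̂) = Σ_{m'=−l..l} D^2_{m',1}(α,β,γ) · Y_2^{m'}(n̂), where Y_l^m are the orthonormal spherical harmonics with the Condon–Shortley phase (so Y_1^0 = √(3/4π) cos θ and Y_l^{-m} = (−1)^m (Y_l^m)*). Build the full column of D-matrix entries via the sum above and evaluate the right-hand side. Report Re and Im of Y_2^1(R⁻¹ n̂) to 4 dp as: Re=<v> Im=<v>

Re=-0.0513 Im=0.0356

Need the full column D^2_{m',1} for m'=−2..2 at α=1.4409, β=0.3214, γ=3.407.
cos(β/2)=0.987116, sin(β/2)=0.160009
d^2_{-2,1}: single k=3 term ⇒ +0.008088;  D = +0.006998-0.004055i
d^2_{-1,1}: k∈[2..3] ⇒ +0.074842 -0.000656 = +0.074187;  D = -0.028568-0.068466i
d^2_{0,1}: k∈[1..2] ⇒ +0.376985 -0.009906 = +0.367080;  D = -0.354227+0.096286i
d^2_{1,1}: k∈[0..1] ⇒ +0.949450 -0.074842 = +0.874607;  D = +0.118157+0.866589i
d^2_{2,1}: single k=0 term ⇒ -0.307807;  D = -0.307802+0.001728i
Y_2^{m'}(θ=1.1878,φ=4.2151) and Σ D·Y over m':
  (+0.0070-0.0041i)·(-0.1811-0.2787i)  (-0.0286-0.0685i)·(-0.1277+0.2354i)  (-0.3542+0.0963i)·(-0.1833+0.0000i)  (+0.1182+0.8666i)·(+0.1277+0.2354i)  (-0.3078+0.0017i)·(-0.1811+0.2787i)
Y_2^1(R⁻¹ n̂) = -0.051326+0.035585i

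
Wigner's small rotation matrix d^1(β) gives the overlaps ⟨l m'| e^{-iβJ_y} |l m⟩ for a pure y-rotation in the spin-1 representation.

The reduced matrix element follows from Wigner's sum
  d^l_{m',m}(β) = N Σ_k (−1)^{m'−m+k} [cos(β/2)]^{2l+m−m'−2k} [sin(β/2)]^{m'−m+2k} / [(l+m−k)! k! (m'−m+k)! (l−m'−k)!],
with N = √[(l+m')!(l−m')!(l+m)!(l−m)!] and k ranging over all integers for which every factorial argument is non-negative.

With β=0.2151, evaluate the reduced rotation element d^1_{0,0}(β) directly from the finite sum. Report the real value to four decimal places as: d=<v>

d^1_{0,0}(β=0.2151) via Wigner's sum:
Half-angle: c=0.994222, s=0.107343. N=√(1·1·1·1)=1.000000
k∈{0,1} keeps every argument non-negative
  k=0: (−1)^0·1.0000/(1)·0.9942^2·0.1073^0 = +0.988478
  k=1: (−1)^1·1.0000/(1)·0.9942^0·0.1073^2 = -0.011522
d^1_{0,0}(0.2151) = +0.988478 -0.011522 = +0.976955

d=0.9770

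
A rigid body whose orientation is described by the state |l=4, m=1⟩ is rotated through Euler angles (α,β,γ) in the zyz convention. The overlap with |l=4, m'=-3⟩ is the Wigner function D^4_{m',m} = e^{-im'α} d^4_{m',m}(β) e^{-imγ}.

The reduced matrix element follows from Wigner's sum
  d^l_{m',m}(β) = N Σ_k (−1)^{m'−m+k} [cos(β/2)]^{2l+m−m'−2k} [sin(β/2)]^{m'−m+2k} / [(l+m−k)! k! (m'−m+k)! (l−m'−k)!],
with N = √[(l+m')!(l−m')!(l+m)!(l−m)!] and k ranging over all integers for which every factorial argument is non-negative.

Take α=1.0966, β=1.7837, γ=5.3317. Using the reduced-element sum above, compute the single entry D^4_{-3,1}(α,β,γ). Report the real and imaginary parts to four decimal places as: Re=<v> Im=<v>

Split into d^4_{-3,1}(β=1.7837) × two z-phases.
With c≡cos(β/2)=0.627973 and s≡sin(β/2)=0.778235, N=[1·5040·120·6]^{1/2}=1904.940944
Admissible k: 4..5 (factorial args all ≥0)
  k=4: (−1)^0·1904.9409/(144)·0.6280^4·0.7782^4 = +0.754617
  k=5: (−1)^1·1904.9409/(240)·0.6280^2·0.7782^6 = -0.695371
d^4_{-3,1}(1.7837) = +0.754617 -0.695371 = +0.059246
Phases: e^{-i·(-3)·1.0966}=-0.989037-0.147665i, e^{-i·(1)·5.3317}=+0.580474+0.814279i ⇒ D=-0.026890-0.052792i

Re=-0.0269 Im=-0.0528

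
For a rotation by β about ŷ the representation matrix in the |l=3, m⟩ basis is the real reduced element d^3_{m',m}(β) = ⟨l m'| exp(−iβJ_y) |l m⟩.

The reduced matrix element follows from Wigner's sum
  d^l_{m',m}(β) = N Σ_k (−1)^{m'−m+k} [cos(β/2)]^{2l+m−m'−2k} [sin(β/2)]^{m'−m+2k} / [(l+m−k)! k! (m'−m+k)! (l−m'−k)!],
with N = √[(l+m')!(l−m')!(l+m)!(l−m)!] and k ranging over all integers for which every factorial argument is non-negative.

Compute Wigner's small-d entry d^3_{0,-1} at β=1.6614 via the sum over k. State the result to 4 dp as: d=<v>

d=0.4136

d^3_{0,-1}(β=1.6614) via Wigner's sum:
Half-angle: c=0.674359, s=0.738404. N=√(6·6·2·24)=41.569219
The bounds max(0,m−m')=0 and min(l+m,l−m')=2 give 3 terms
  k=0: (−1)^1·41.5692/(12)·0.6744^5·0.7384^1 = -0.356731
  k=1: (−1)^2·41.5692/(4)·0.6744^3·0.7384^3 = +1.283119
  k=2: (−1)^3·41.5692/(12)·0.6744^1·0.7384^5 = -0.512803
d^3_{0,-1}(1.6614) = -0.356731 +1.283119 -0.512803 = +0.413585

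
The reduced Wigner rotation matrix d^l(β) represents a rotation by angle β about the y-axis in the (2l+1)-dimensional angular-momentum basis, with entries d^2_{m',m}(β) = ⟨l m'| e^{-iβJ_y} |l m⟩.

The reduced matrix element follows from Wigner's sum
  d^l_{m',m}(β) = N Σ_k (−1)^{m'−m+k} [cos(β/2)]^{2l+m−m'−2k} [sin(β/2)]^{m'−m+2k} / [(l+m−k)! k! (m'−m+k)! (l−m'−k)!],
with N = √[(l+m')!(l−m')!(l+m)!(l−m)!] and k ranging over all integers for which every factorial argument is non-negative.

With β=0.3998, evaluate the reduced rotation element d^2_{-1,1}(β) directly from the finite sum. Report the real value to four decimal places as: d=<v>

d=0.1121

d^2_{-1,1}(β=0.3998) via Wigner's sum:
c=cos(0.3998/2)=0.980086, s=sin(0.3998/2)=0.198571; N=√[1·6·6·1]=6.000000
Admissible k: 2..3 (factorial args all ≥0)
  k=2: (−1)^0·6.0000/(2)·0.9801^2·0.1986^2 = +0.113627
  k=3: (−1)^1·6.0000/(6)·0.9801^0·0.1986^4 = -0.001555
d^2_{-1,1}(0.3998) = +0.113627 -0.001555 = +0.112073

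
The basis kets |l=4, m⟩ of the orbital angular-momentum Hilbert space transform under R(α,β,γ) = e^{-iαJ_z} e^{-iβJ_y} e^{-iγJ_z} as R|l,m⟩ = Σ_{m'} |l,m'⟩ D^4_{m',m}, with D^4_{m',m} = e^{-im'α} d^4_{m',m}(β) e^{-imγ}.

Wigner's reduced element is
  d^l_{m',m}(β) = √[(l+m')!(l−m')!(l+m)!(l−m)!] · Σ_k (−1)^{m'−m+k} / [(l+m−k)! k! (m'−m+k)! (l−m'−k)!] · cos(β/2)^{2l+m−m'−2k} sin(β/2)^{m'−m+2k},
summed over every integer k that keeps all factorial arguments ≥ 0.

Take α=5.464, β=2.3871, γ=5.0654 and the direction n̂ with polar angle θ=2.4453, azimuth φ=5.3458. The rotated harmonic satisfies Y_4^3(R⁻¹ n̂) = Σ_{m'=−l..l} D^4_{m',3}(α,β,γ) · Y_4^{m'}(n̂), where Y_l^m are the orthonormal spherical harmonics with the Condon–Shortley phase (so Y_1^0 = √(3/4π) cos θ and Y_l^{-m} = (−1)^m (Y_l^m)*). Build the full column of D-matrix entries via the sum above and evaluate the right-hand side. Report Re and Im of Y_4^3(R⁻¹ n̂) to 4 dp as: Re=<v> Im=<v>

Need the full column D^4_{m',3} for m'=−4..4 at α=5.464, β=2.3871, γ=5.0654.
cos(β/2)=0.368362, sin(β/2)=0.929683
d^4_{-4,3}: single k=7 term ⇒ +0.625406;  D = +0.581575+0.230008i
d^4_{-3,3}: k∈[6..7] ⇒ +0.613275 -0.558055 = +0.055220;  D = +0.020225+0.051382i
d^4_{-2,3}: k∈[5..6] ⇒ +0.389657 -0.827335 = -0.437678;  D = +0.188081-0.395205i
d^4_{-1,3}: k∈[4..5] ⇒ +0.181952 -0.695388 = -0.513437;  D = +0.489365-0.155367i
d^4_{0,3}: k∈[3..4] ⇒ +0.064482 -0.410734 = -0.346252;  D = +0.301891+0.169565i
d^4_{1,3}: k∈[2..3] ⇒ +0.017139 -0.181952 = -0.164813;  D = +0.039152+0.160095i
d^4_{2,3}: k∈[1..2] ⇒ +0.003201 -0.061173 = -0.057972;  D = -0.031738+0.048513i
d^4_{3,3}: k∈[0..1] ⇒ +0.000339 -0.015115 = -0.014776;  D = -0.014558+0.002533i
d^4_{4,3}: single k=0 term ⇒ -0.002420;  D = -0.001931-0.001459i
Y_4^{m'}(θ=2.4453,φ=5.3458) and Σ D·Y over m':
  (+0.5816+0.2300i)·(-0.0615-0.0428i)  (+0.0202+0.0514i)·(+0.2397-0.0820i)  (+0.1881-0.3952i)·(-0.1285+0.4097i)  (+0.4894-0.1554i)·(-0.1544-0.2102i)  (+0.3019+0.1696i)·(-0.2678+0.0000i)  (+0.0392+0.1601i)·(+0.1544-0.2102i)  (-0.0317+0.0485i)·(-0.1285-0.4097i)  (-0.0146+0.0025i)·(-0.2397-0.0820i)  (-0.0019-0.0015i)·(-0.0615+0.0428i)
Y_4^3(R⁻¹ n̂) = -0.000635-0.000962i

Re=-0.0006 Im=-0.0010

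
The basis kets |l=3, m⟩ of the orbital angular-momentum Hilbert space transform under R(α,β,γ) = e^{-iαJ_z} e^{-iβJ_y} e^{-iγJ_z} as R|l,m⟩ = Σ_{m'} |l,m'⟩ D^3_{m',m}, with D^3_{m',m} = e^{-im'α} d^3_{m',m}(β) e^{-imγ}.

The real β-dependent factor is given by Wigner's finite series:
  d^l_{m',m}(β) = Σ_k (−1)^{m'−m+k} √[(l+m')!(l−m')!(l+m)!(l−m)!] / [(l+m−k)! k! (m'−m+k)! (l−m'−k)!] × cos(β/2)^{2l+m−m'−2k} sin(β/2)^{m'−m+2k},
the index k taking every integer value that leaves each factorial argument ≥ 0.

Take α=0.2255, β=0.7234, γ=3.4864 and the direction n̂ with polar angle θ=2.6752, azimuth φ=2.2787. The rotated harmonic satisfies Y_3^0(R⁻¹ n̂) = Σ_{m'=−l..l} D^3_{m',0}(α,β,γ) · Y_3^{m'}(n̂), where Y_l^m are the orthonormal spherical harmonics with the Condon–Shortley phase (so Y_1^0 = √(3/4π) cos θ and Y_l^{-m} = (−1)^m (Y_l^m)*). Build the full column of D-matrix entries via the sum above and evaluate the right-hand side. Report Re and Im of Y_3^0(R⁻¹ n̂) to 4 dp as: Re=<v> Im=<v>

Re=-0.0787 Im=0.0000

Need the full column D^3_{m',0} for m'=−3..3 at α=0.2255, β=0.7234, γ=3.4864.
cos(β/2)=0.935297, sin(β/2)=0.353865
d^3_{-3,0}: single k=3 term ⇒ +0.162134;  D = +0.126427+0.101507i
d^3_{-2,0}: k∈[2..3] ⇒ +0.524847 -0.075129 = +0.449718;  D = +0.404751+0.196017i
d^3_{-1,0}: k∈[1..3] ⇒ +0.877354 -0.376766 +0.017977 = +0.518565;  D = +0.505436+0.115948i
d^3_{0,0}: k∈[0..3] ⇒ +0.669416 -0.862412 +0.123450 -0.001963 = -0.071509;  D = -0.071509+0.000000i
d^3_{1,0}: k∈[0..2] ⇒ -0.877354 +0.376766 -0.017977 = -0.518565;  D = -0.505436+0.115948i
d^3_{2,0}: k∈[0..1] ⇒ +0.524847 -0.075129 = +0.449718;  D = +0.404751-0.196017i
d^3_{3,0}: single k=0 term ⇒ -0.162134;  D = -0.126427+0.101507i
Y_3^{m'}(θ=2.6752,φ=2.2787) and Σ D·Y over m':
  (+0.1264+0.1015i)·(+0.0323-0.0199i)  (+0.4048+0.1960i)·(+0.0285-0.1824i)  (+0.5054+0.1159i)·(-0.2824-0.3300i)  (-0.0715+0.0000i)·(-0.3297+0.0000i)  (-0.5054+0.1159i)·(+0.2824-0.3300i)  (+0.4048-0.1960i)·(+0.0285+0.1824i)  (-0.1264+0.1015i)·(-0.0323-0.0199i)
Y_3^0(R⁻¹ n̂) = -0.078653-0.000000i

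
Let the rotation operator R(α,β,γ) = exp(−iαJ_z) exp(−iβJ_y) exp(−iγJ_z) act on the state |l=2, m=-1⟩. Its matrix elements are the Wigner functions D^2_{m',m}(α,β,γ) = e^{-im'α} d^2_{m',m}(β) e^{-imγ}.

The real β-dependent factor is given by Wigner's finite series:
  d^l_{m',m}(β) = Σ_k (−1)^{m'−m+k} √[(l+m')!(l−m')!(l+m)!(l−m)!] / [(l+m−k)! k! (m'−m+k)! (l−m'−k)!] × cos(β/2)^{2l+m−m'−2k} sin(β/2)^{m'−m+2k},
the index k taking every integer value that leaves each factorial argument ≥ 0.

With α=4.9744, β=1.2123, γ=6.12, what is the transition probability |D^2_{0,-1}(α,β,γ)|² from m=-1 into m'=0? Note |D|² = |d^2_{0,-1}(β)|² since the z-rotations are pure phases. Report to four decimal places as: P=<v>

P=0.1619

First d^2_{0,-1}(β=1.2123), then the phase factors e^{-i(0)α} and e^{-i(-1)γ}:
c=cos(1.2123/2)=0.821847, s=sin(1.2123/2)=0.569708; N=√[2·2·1·6]=4.898979
k∈{0,1} keeps every argument non-negative
  k=0: (−1)^1·4.8990/(2)·0.8218^3·0.5697^1 = -0.774642
  k=1: (−1)^2·4.8990/(2)·0.8218^1·0.5697^3 = +0.372240
d^2_{0,-1}(1.2123) = -0.774642 +0.372240 = -0.402403
|D^2_{0,-1}|² = |d^2_{0,-1}(β)|² = (-0.402403)² = 0.161928 (the z-rotation phases have unit modulus)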